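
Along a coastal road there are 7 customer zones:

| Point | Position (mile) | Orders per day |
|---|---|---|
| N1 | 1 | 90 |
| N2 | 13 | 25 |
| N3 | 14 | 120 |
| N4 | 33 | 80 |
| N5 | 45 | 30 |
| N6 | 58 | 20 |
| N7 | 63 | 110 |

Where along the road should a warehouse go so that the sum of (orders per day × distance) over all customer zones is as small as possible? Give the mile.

x = 33

For a sum of weighted absolute distances on a line, the optimum is the weighted median (not the mean). Total weight W = 475; half-weight = 237.5.
Sort by position and accumulate weight:
  mile 1 (N1, w=90) → cum 90
  mile 13 (N2, w=25) → cum 115
  mile 14 (N3, w=120) → cum 235
  mile 33 (N4, w=80) → cum 315  ≥ 237.5 → median here
  mile 45 (N5, w=30) → cum 345
  mile 58 (N6, w=20) → cum 365
  mile 63 (N7, w=110) → cum 475
Optimal location: mile 33.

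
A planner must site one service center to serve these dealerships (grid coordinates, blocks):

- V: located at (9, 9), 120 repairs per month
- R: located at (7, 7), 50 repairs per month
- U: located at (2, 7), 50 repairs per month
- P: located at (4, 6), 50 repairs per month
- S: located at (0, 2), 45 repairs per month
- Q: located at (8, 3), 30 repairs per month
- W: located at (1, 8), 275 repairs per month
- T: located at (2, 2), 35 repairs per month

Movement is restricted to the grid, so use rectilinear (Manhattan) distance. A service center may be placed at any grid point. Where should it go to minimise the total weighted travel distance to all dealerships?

Manhattan distance separates: Σwᵢ(|x−xᵢ|+|y−yᵢ|) = Σwᵢ|x−xᵢ| + Σwᵢ|y−yᵢ|, so x and y are optimised independently as 1-D weighted medians.
Total weight W = 655; half = 327.5.
x-coordinate, sorted with cumulative weight:
  x=0 (S, w=45) cum 45
  x=1 (W, w=275) cum 320
  x=2 (U, w=50) cum 370  ← median
  x=2 (T, w=35) cum 405
  x=4 (P, w=50) cum 455
  x=7 (R, w=50) cum 505
  x=8 (Q, w=30) cum 535
  x=9 (V, w=120) cum 655
⇒ x* = 2
y-coordinate, sorted with cumulative weight:
  y=2 (S, w=45) cum 45
  y=2 (T, w=35) cum 80
  y=3 (Q, w=30) cum 110
  y=6 (P, w=50) cum 160
  y=7 (R, w=50) cum 210
  y=7 (U, w=50) cum 260
  y=8 (W, w=275) cum 535  ← median
  y=9 (V, w=120) cum 655
⇒ y* = 8

(2, 8)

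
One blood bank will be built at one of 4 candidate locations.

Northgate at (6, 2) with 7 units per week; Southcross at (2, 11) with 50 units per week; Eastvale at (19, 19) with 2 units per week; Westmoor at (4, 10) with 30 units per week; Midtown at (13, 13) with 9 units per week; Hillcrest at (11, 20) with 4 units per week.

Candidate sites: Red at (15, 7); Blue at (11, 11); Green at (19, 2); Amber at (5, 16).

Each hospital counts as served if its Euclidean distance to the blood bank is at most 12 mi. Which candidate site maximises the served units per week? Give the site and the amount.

Blue, covering 102

Coverage radius r = 12 mi; a point is covered iff (Δx)²+(Δy)² ≤ 12² = 144.
  Red (15, 7): covers {Northgate, Westmoor, Midtown} → 46
  Blue (11, 11): covers {Northgate, Southcross, Eastvale, Westmoor, Midtown, Hillcrest} → 102
  Green (19, 2): covers {none} → 0
  Amber (5, 16): covers {Southcross, Westmoor, Midtown, Hillcrest} → 93
Maximum coverage at Blue: 102 units per week.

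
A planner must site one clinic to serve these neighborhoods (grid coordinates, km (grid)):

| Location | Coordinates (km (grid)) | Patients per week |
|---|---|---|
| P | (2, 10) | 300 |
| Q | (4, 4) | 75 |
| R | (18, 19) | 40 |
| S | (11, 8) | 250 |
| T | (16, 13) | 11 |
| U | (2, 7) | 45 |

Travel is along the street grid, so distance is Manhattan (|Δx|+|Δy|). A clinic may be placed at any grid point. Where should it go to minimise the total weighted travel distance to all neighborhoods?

Manhattan distance separates: Σwᵢ(|x−xᵢ|+|y−yᵢ|) = Σwᵢ|x−xᵢ| + Σwᵢ|y−yᵢ|, so x and y are optimised independently as 1-D weighted medians.
Total weight W = 721; half = 360.5.
x-coordinate, sorted with cumulative weight:
  x=2 (P, w=300) cum 300
  x=2 (U, w=45) cum 345
  x=4 (Q, w=75) cum 420  ← median
  x=11 (S, w=250) cum 670
  x=16 (T, w=11) cum 681
  x=18 (R, w=40) cum 721
⇒ x* = 4
y-coordinate, sorted with cumulative weight:
  y=4 (Q, w=75) cum 75
  y=7 (U, w=45) cum 120
  y=8 (S, w=250) cum 370  ← median
  y=10 (P, w=300) cum 670
  y=13 (T, w=11) cum 681
  y=19 (R, w=40) cum 721
⇒ y* = 8

(4, 8)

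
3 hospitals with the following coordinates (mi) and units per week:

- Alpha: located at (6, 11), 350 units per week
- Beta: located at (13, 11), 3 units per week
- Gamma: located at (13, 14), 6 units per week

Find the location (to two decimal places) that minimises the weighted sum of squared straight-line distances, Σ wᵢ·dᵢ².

(6.18, 11.05)

The minimiser of Σwᵢ‖p−pᵢ‖² is the weighted centroid p* = (Σwᵢpᵢ)/(Σwᵢ).
Σwᵢ = 359.
Σwᵢxᵢ = 350·6 + 3·13 + 6·13 = 2217.
Σwᵢyᵢ = 350·11 + 3·11 + 6·14 = 3967.
x* = 2217/359 = 6.18, y* = 3967/359 = 11.05.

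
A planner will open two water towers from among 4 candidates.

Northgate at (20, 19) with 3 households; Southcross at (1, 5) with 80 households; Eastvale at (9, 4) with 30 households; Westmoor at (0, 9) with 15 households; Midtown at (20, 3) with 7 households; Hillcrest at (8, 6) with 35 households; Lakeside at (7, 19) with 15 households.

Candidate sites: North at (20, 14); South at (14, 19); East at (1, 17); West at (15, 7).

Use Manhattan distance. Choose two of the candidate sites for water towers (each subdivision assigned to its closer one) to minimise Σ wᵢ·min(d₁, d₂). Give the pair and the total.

Evaluate every pair (each demand assigned to the nearer of the two):
  {East, West}: total = 1879
  {South, West}: total = 2271
  {North, West}: total = 2433
  {North, East}: total = 2567
  {South, East}: total = 2602
  {North, South}: total = 3982
Best pair: {East, West} with total 1879.

{East, West}, total 1879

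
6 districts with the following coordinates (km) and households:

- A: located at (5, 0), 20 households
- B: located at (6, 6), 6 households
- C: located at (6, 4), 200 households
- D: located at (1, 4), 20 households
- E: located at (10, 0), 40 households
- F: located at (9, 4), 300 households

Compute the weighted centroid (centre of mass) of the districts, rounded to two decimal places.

The minimiser of Σwᵢ‖p−pᵢ‖² is the weighted centroid p* = (Σwᵢpᵢ)/(Σwᵢ).
Σwᵢ = 586.
Σwᵢxᵢ = 20·5 + 6·6 + 200·6 + 20·1 + 40·10 + 300·9 = 4456.
Σwᵢyᵢ = 20·0 + 6·6 + 200·4 + 20·4 + 40·0 + 300·4 = 2116.
x* = 4456/586 = 7.60, y* = 2116/586 = 3.61.

(7.60, 3.61)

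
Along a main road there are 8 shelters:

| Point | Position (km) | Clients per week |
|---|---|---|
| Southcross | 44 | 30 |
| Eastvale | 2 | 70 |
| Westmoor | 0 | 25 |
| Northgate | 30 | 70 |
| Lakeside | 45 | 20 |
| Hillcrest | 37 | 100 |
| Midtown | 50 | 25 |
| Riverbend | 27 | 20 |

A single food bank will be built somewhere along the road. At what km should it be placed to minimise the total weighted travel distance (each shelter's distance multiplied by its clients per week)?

For a sum of weighted absolute distances on a line, the optimum is the weighted median (not the mean). Total weight W = 360; half-weight = 180.
Sort by position and accumulate weight:
  km 0 (Westmoor, w=25) → cum 25
  km 2 (Eastvale, w=70) → cum 95
  km 27 (Riverbend, w=20) → cum 115
  km 30 (Northgate, w=70) → cum 185  ≥ 180 → median here
  km 37 (Hillcrest, w=100) → cum 285
  km 44 (Southcross, w=30) → cum 315
  km 45 (Lakeside, w=20) → cum 335
  km 50 (Midtown, w=25) → cum 360
Optimal location: km 30.

x = 30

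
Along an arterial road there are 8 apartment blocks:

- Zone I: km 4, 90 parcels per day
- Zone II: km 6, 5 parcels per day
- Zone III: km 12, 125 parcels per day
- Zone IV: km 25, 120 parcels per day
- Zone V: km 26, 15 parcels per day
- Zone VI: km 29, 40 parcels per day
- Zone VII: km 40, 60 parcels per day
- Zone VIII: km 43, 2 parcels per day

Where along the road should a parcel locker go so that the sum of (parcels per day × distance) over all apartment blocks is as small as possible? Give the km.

x = 25

For a sum of weighted absolute distances on a line, the optimum is the weighted median (not the mean). Total weight W = 457; half-weight = 228.5.
Sort by position and accumulate weight:
  km 4 (Zone I, w=90) → cum 90
  km 6 (Zone II, w=5) → cum 95
  km 12 (Zone III, w=125) → cum 220
  km 25 (Zone IV, w=120) → cum 340  ≥ 228.5 → median here
  km 26 (Zone V, w=15) → cum 355
  km 29 (Zone VI, w=40) → cum 395
  km 40 (Zone VII, w=60) → cum 455
  km 43 (Zone VIII, w=2) → cum 457
Optimal location: km 25.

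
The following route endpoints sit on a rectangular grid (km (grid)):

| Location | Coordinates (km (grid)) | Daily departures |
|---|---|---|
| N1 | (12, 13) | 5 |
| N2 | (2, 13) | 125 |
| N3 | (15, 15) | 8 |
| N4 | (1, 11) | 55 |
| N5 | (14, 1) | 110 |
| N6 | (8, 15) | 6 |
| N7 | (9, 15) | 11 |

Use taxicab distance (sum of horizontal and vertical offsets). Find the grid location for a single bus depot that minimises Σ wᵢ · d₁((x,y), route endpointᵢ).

Manhattan distance separates: Σwᵢ(|x−xᵢ|+|y−yᵢ|) = Σwᵢ|x−xᵢ| + Σwᵢ|y−yᵢ|, so x and y are optimised independently as 1-D weighted medians.
Total weight W = 320; half = 160.
x-coordinate, sorted with cumulative weight:
  x=1 (N4, w=55) cum 55
  x=2 (N2, w=125) cum 180  ← median
  x=8 (N6, w=6) cum 186
  x=9 (N7, w=11) cum 197
  x=12 (N1, w=5) cum 202
  x=14 (N5, w=110) cum 312
  x=15 (N3, w=8) cum 320
⇒ x* = 2
y-coordinate, sorted with cumulative weight:
  y=1 (N5, w=110) cum 110
  y=11 (N4, w=55) cum 165  ← median
  y=13 (N1, w=5) cum 170
  y=13 (N2, w=125) cum 295
  y=15 (N3, w=8) cum 303
  y=15 (N6, w=6) cum 309
  y=15 (N7, w=11) cum 320
⇒ y* = 11

(2, 11)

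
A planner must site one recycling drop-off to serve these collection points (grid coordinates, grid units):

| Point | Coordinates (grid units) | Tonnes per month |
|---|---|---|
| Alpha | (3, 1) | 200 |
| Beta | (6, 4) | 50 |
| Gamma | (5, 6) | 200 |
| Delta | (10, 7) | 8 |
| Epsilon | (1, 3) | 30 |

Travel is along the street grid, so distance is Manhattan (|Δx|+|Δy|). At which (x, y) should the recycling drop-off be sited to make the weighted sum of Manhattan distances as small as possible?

(5, 4)

Manhattan distance separates: Σwᵢ(|x−xᵢ|+|y−yᵢ|) = Σwᵢ|x−xᵢ| + Σwᵢ|y−yᵢ|, so x and y are optimised independently as 1-D weighted medians.
Total weight W = 488; half = 244.
x-coordinate, sorted with cumulative weight:
  x=1 (Epsilon, w=30) cum 30
  x=3 (Alpha, w=200) cum 230
  x=5 (Gamma, w=200) cum 430  ← median
  x=6 (Beta, w=50) cum 480
  x=10 (Delta, w=8) cum 488
⇒ x* = 5
y-coordinate, sorted with cumulative weight:
  y=1 (Alpha, w=200) cum 200
  y=3 (Epsilon, w=30) cum 230
  y=4 (Beta, w=50) cum 280  ← median
  y=6 (Gamma, w=200) cum 480
  y=7 (Delta, w=8) cum 488
⇒ y* = 4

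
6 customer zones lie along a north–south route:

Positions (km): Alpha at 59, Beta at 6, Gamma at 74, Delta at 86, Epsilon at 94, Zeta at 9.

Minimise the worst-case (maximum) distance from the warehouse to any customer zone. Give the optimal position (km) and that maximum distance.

The 1-center on a line is the midpoint of the two extreme points: leftmost at 6, rightmost at 94.
Optimal location = (6 + 94)/2 = 50; maximum distance = (94 − 6)/2 = 44.

location 50, max distance 44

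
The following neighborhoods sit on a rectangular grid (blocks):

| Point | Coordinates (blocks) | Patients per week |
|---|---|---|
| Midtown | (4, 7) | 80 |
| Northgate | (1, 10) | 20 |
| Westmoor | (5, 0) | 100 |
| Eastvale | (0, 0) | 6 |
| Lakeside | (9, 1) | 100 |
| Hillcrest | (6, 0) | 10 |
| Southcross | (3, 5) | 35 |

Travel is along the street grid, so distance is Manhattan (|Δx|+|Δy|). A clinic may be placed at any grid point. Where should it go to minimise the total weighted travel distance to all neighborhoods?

(5, 1)

Manhattan distance separates: Σwᵢ(|x−xᵢ|+|y−yᵢ|) = Σwᵢ|x−xᵢ| + Σwᵢ|y−yᵢ|, so x and y are optimised independently as 1-D weighted medians.
Total weight W = 351; half = 175.5.
x-coordinate, sorted with cumulative weight:
  x=0 (Eastvale, w=6) cum 6
  x=1 (Northgate, w=20) cum 26
  x=3 (Southcross, w=35) cum 61
  x=4 (Midtown, w=80) cum 141
  x=5 (Westmoor, w=100) cum 241  ← median
  x=6 (Hillcrest, w=10) cum 251
  x=9 (Lakeside, w=100) cum 351
⇒ x* = 5
y-coordinate, sorted with cumulative weight:
  y=0 (Westmoor, w=100) cum 100
  y=0 (Eastvale, w=6) cum 106
  y=0 (Hillcrest, w=10) cum 116
  y=1 (Lakeside, w=100) cum 216  ← median
  y=5 (Southcross, w=35) cum 251
  y=7 (Midtown, w=80) cum 331
  y=10 (Northgate, w=20) cum 351
⇒ y* = 1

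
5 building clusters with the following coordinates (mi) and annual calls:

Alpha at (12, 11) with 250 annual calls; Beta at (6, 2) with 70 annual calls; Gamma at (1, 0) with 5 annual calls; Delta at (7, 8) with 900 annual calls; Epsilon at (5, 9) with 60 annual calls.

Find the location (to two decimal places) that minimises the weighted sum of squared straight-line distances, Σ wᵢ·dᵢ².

The minimiser of Σwᵢ‖p−pᵢ‖² is the weighted centroid p* = (Σwᵢpᵢ)/(Σwᵢ).
Σwᵢ = 1285.
Σwᵢxᵢ = 250·12 + 70·6 + 5·1 + 900·7 + 60·5 = 10025.
Σwᵢyᵢ = 250·11 + 70·2 + 5·0 + 900·8 + 60·9 = 10630.
x* = 10025/1285 = 7.80, y* = 10630/1285 = 8.27.

(7.80, 8.27)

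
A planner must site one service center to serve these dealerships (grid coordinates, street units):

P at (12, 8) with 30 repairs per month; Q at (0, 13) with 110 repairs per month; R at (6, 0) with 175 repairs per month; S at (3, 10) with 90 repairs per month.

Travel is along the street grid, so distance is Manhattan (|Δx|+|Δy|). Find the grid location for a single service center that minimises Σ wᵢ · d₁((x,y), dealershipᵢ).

Manhattan distance separates: Σwᵢ(|x−xᵢ|+|y−yᵢ|) = Σwᵢ|x−xᵢ| + Σwᵢ|y−yᵢ|, so x and y are optimised independently as 1-D weighted medians.
Total weight W = 405; half = 202.5.
x-coordinate, sorted with cumulative weight:
  x=0 (Q, w=110) cum 110
  x=3 (S, w=90) cum 200
  x=6 (R, w=175) cum 375  ← median
  x=12 (P, w=30) cum 405
⇒ x* = 6
y-coordinate, sorted with cumulative weight:
  y=0 (R, w=175) cum 175
  y=8 (P, w=30) cum 205  ← median
  y=10 (S, w=90) cum 295
  y=13 (Q, w=110) cum 405
⇒ y* = 8

(6, 8)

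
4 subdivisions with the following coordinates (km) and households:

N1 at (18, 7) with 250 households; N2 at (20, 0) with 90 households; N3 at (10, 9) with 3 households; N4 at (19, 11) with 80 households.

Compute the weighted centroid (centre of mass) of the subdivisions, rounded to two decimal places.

The minimiser of Σwᵢ‖p−pᵢ‖² is the weighted centroid p* = (Σwᵢpᵢ)/(Σwᵢ).
Σwᵢ = 423.
Σwᵢxᵢ = 250·18 + 90·20 + 3·10 + 80·19 = 7850.
Σwᵢyᵢ = 250·7 + 90·0 + 3·9 + 80·11 = 2657.
x* = 7850/423 = 18.56, y* = 2657/423 = 6.28.

(18.56, 6.28)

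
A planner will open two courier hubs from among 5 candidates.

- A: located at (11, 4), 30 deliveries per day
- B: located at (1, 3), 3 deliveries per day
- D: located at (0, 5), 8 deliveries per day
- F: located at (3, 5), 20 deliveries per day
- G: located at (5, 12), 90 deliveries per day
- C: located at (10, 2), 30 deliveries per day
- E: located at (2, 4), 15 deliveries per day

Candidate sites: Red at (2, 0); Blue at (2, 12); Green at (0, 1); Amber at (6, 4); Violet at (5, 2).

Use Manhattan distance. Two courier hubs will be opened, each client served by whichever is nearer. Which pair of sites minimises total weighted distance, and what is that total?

{Blue, Amber}, total 814

Evaluate every pair (each demand assigned to the nearer of the two):
  {Blue, Amber}: total = 814
  {Blue, Violet}: total = 914
  {Red, Blue}: total = 1208
  {Blue, Green}: total = 1276
  {Green, Amber}: total = 1321
  {Amber, Violet}: total = 1321
  {Red, Amber}: total = 1348
  {Green, Violet}: total = 1506
  {Red, Violet}: total = 1518
  {Red, Green}: total = 2261
Best pair: {Blue, Amber} with total 814.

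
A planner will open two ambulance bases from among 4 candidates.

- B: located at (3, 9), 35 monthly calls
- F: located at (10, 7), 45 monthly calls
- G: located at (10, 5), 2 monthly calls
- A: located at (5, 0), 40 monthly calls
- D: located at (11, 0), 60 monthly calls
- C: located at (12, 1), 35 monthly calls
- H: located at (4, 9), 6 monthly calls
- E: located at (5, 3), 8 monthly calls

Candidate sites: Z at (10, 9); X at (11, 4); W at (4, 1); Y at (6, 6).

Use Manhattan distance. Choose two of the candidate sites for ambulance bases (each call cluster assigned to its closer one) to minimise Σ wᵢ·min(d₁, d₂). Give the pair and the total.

{X, W}, total 1031

Evaluate every pair (each demand assigned to the nearer of the two):
  {X, W}: total = 1031
  {X, Y}: total = 1116
  {Z, X}: total = 1211
  {Z, W}: total = 1243
  {W, Y}: total = 1339
  {Z, Y}: total = 1600
Best pair: {X, W} with total 1031.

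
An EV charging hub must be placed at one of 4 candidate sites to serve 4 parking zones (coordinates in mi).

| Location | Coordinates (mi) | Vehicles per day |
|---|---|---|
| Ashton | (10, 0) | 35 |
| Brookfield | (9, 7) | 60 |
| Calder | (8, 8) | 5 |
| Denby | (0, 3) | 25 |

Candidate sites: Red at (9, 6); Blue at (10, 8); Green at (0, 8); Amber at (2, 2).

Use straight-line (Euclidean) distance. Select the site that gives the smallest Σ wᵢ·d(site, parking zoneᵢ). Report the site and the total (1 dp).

Total weighted distance at each candidate:
  Red (9, 6): total = 521.2
  Blue (10, 8): total = 654.4
  Green (0, 8): total = 1156.5
  Amber (2, 2): total = 903.1
Minimum is at Red with total 521.2 mi.

Red, total 521.2 mi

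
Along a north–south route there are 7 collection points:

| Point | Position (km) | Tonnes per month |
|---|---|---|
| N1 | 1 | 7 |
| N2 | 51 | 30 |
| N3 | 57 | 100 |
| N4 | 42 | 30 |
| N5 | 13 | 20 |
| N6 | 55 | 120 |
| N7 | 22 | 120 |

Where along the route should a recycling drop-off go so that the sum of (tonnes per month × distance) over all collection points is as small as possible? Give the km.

x = 55

For a sum of weighted absolute distances on a line, the optimum is the weighted median (not the mean). Total weight W = 427; half-weight = 213.5.
Sort by position and accumulate weight:
  km 1 (N1, w=7) → cum 7
  km 13 (N5, w=20) → cum 27
  km 22 (N7, w=120) → cum 147
  km 42 (N4, w=30) → cum 177
  km 51 (N2, w=30) → cum 207
  km 55 (N6, w=120) → cum 327  ≥ 213.5 → median here
  km 57 (N3, w=100) → cum 427
Optimal location: km 55.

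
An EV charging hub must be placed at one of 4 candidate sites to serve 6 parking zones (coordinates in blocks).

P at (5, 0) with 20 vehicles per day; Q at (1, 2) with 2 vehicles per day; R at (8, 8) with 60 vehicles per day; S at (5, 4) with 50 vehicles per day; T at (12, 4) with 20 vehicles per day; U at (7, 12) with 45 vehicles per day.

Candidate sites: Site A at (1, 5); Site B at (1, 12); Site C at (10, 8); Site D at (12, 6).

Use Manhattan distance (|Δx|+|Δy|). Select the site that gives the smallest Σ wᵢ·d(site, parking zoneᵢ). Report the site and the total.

Total weighted distance at each candidate:
  Site A (1, 5): total = 1861
  Site B (1, 12): total = 2250
  Site C (10, 8): total = 1295
  Site D (12, 6): total = 1635
Minimum is at Site C with total 1295 blocks.

Site C, total 1295 blocks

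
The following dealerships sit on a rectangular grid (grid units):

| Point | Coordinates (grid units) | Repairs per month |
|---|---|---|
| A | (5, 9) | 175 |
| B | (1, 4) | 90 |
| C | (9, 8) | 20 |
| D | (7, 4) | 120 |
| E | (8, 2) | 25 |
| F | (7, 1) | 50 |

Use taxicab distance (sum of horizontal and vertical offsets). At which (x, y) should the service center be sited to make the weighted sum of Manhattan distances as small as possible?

(5, 4)

Manhattan distance separates: Σwᵢ(|x−xᵢ|+|y−yᵢ|) = Σwᵢ|x−xᵢ| + Σwᵢ|y−yᵢ|, so x and y are optimised independently as 1-D weighted medians.
Total weight W = 480; half = 240.
x-coordinate, sorted with cumulative weight:
  x=1 (B, w=90) cum 90
  x=5 (A, w=175) cum 265  ← median
  x=7 (D, w=120) cum 385
  x=7 (F, w=50) cum 435
  x=8 (E, w=25) cum 460
  x=9 (C, w=20) cum 480
⇒ x* = 5
y-coordinate, sorted with cumulative weight:
  y=1 (F, w=50) cum 50
  y=2 (E, w=25) cum 75
  y=4 (B, w=90) cum 165
  y=4 (D, w=120) cum 285  ← median
  y=8 (C, w=20) cum 305
  y=9 (A, w=175) cum 480
⇒ y* = 4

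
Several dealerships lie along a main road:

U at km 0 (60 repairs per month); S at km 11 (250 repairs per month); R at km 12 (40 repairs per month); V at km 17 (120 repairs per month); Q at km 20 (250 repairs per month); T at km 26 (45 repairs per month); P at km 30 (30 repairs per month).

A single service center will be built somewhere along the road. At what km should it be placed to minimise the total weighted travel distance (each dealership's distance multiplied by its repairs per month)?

For a sum of weighted absolute distances on a line, the optimum is the weighted median (not the mean). Total weight W = 795; half-weight = 397.5.
Sort by position and accumulate weight:
  km 0 (U, w=60) → cum 60
  km 11 (S, w=250) → cum 310
  km 12 (R, w=40) → cum 350
  km 17 (V, w=120) → cum 470  ≥ 397.5 → median here
  km 20 (Q, w=250) → cum 720
  km 26 (T, w=45) → cum 765
  km 30 (P, w=30) → cum 795
Optimal location: km 17.

x = 17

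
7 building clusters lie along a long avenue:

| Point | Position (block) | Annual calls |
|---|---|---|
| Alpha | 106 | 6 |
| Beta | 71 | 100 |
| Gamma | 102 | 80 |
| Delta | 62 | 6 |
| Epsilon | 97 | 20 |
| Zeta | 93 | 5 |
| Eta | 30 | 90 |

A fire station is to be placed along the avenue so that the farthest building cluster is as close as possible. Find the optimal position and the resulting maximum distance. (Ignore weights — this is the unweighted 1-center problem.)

The 1-center on a line is the midpoint of the two extreme points: leftmost at 30, rightmost at 106.
Optimal location = (30 + 106)/2 = 68; maximum distance = (106 − 30)/2 = 38.

location 68, max distance 38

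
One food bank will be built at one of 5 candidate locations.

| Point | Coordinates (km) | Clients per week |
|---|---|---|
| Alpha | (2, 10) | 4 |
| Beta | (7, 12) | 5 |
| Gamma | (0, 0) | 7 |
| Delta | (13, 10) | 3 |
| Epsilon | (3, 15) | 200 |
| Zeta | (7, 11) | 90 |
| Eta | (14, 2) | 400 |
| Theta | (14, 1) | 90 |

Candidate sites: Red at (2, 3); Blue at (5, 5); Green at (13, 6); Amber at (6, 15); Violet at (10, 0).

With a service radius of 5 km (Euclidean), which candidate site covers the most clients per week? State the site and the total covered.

Coverage radius r = 5 km; a point is covered iff (Δx)²+(Δy)² ≤ 5² = 25.
  Red (2, 3): covers {Gamma} → 7
  Blue (5, 5): covers {none} → 0
  Green (13, 6): covers {Delta, Eta} → 403
  Amber (6, 15): covers {Beta, Epsilon, Zeta} → 295
  Violet (10, 0): covers {Eta, Theta} → 490
Maximum coverage at Violet: 490 clients per week.

Violet, covering 490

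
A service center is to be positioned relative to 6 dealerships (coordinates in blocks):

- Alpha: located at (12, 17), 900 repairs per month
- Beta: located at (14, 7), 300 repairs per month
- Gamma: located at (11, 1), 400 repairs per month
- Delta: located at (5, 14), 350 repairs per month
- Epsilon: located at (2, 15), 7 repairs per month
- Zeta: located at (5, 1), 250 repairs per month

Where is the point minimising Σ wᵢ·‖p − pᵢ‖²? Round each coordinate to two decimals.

The minimiser of Σwᵢ‖p−pᵢ‖² is the weighted centroid p* = (Σwᵢpᵢ)/(Σwᵢ).
Σwᵢ = 2207.
Σwᵢxᵢ = 900·12 + 300·14 + 400·11 + 350·5 + 7·2 + 250·5 = 22414.
Σwᵢyᵢ = 900·17 + 300·7 + 400·1 + 350·14 + 7·15 + 250·1 = 23055.
x* = 22414/2207 = 10.16, y* = 23055/2207 = 10.45.

(10.16, 10.45)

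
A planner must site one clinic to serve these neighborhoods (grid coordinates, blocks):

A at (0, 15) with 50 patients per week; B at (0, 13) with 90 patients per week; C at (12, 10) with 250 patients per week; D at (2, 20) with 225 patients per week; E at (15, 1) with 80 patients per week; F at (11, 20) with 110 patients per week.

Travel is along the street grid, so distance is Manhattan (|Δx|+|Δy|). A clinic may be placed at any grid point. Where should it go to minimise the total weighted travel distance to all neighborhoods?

(11, 13)

Manhattan distance separates: Σwᵢ(|x−xᵢ|+|y−yᵢ|) = Σwᵢ|x−xᵢ| + Σwᵢ|y−yᵢ|, so x and y are optimised independently as 1-D weighted medians.
Total weight W = 805; half = 402.5.
x-coordinate, sorted with cumulative weight:
  x=0 (A, w=50) cum 50
  x=0 (B, w=90) cum 140
  x=2 (D, w=225) cum 365
  x=11 (F, w=110) cum 475  ← median
  x=12 (C, w=250) cum 725
  x=15 (E, w=80) cum 805
⇒ x* = 11
y-coordinate, sorted with cumulative weight:
  y=1 (E, w=80) cum 80
  y=10 (C, w=250) cum 330
  y=13 (B, w=90) cum 420  ← median
  y=15 (A, w=50) cum 470
  y=20 (D, w=225) cum 695
  y=20 (F, w=110) cum 805
⇒ y* = 13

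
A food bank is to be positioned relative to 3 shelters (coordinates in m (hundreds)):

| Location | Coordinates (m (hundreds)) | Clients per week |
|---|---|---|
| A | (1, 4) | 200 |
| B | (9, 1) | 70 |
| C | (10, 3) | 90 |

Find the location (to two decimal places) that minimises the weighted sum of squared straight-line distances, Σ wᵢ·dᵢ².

(4.81, 3.17)

The minimiser of Σwᵢ‖p−pᵢ‖² is the weighted centroid p* = (Σwᵢpᵢ)/(Σwᵢ).
Σwᵢ = 360.
Σwᵢxᵢ = 200·1 + 70·9 + 90·10 = 1730.
Σwᵢyᵢ = 200·4 + 70·1 + 90·3 = 1140.
x* = 1730/360 = 4.81, y* = 1140/360 = 3.17.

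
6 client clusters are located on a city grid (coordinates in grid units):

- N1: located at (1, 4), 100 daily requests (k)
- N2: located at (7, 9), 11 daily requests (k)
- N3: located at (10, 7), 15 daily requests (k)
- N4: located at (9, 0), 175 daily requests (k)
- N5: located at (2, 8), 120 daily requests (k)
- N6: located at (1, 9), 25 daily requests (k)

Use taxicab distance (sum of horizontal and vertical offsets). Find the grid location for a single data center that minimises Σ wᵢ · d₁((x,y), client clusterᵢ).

Manhattan distance separates: Σwᵢ(|x−xᵢ|+|y−yᵢ|) = Σwᵢ|x−xᵢ| + Σwᵢ|y−yᵢ|, so x and y are optimised independently as 1-D weighted medians.
Total weight W = 446; half = 223.
x-coordinate, sorted with cumulative weight:
  x=1 (N1, w=100) cum 100
  x=1 (N6, w=25) cum 125
  x=2 (N5, w=120) cum 245  ← median
  x=7 (N2, w=11) cum 256
  x=9 (N4, w=175) cum 431
  x=10 (N3, w=15) cum 446
⇒ x* = 2
y-coordinate, sorted with cumulative weight:
  y=0 (N4, w=175) cum 175
  y=4 (N1, w=100) cum 275  ← median
  y=7 (N3, w=15) cum 290
  y=8 (N5, w=120) cum 410
  y=9 (N2, w=11) cum 421
  y=9 (N6, w=25) cum 446
⇒ y* = 4

(2, 4)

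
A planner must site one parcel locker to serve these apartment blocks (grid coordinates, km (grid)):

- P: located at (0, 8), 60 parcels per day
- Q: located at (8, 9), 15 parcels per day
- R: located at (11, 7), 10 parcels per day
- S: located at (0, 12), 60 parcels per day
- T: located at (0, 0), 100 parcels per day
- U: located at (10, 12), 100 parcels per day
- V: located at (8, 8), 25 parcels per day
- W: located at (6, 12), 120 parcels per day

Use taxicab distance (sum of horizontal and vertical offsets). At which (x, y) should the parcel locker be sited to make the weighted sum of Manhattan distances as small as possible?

(6, 12)

Manhattan distance separates: Σwᵢ(|x−xᵢ|+|y−yᵢ|) = Σwᵢ|x−xᵢ| + Σwᵢ|y−yᵢ|, so x and y are optimised independently as 1-D weighted medians.
Total weight W = 490; half = 245.
x-coordinate, sorted with cumulative weight:
  x=0 (P, w=60) cum 60
  x=0 (S, w=60) cum 120
  x=0 (T, w=100) cum 220
  x=6 (W, w=120) cum 340  ← median
  x=8 (Q, w=15) cum 355
  x=8 (V, w=25) cum 380
  x=10 (U, w=100) cum 480
  x=11 (R, w=10) cum 490
⇒ x* = 6
y-coordinate, sorted with cumulative weight:
  y=0 (T, w=100) cum 100
  y=7 (R, w=10) cum 110
  y=8 (P, w=60) cum 170
  y=8 (V, w=25) cum 195
  y=9 (Q, w=15) cum 210
  y=12 (S, w=60) cum 270  ← median
  y=12 (U, w=100) cum 370
  y=12 (W, w=120) cum 490
⇒ y* = 12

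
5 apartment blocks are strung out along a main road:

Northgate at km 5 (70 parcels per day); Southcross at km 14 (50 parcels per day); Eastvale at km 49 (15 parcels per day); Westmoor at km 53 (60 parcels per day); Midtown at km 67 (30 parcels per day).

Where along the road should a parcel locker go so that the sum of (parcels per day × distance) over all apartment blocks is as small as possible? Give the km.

x = 14

For a sum of weighted absolute distances on a line, the optimum is the weighted median (not the mean). Total weight W = 225; half-weight = 112.5.
Sort by position and accumulate weight:
  km 5 (Northgate, w=70) → cum 70
  km 14 (Southcross, w=50) → cum 120  ≥ 112.5 → median here
  km 49 (Eastvale, w=15) → cum 135
  km 53 (Westmoor, w=60) → cum 195
  km 67 (Midtown, w=30) → cum 225
Optimal location: km 14.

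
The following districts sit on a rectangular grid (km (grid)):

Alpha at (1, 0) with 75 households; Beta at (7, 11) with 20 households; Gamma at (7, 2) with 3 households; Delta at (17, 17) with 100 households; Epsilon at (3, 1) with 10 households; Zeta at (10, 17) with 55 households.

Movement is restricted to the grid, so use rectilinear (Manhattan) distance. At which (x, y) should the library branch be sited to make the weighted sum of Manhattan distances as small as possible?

(10, 17)

Manhattan distance separates: Σwᵢ(|x−xᵢ|+|y−yᵢ|) = Σwᵢ|x−xᵢ| + Σwᵢ|y−yᵢ|, so x and y are optimised independently as 1-D weighted medians.
Total weight W = 263; half = 131.5.
x-coordinate, sorted with cumulative weight:
  x=1 (Alpha, w=75) cum 75
  x=3 (Epsilon, w=10) cum 85
  x=7 (Beta, w=20) cum 105
  x=7 (Gamma, w=3) cum 108
  x=10 (Zeta, w=55) cum 163  ← median
  x=17 (Delta, w=100) cum 263
⇒ x* = 10
y-coordinate, sorted with cumulative weight:
  y=0 (Alpha, w=75) cum 75
  y=1 (Epsilon, w=10) cum 85
  y=2 (Gamma, w=3) cum 88
  y=11 (Beta, w=20) cum 108
  y=17 (Delta, w=100) cum 208  ← median
  y=17 (Zeta, w=55) cum 263
⇒ y* = 17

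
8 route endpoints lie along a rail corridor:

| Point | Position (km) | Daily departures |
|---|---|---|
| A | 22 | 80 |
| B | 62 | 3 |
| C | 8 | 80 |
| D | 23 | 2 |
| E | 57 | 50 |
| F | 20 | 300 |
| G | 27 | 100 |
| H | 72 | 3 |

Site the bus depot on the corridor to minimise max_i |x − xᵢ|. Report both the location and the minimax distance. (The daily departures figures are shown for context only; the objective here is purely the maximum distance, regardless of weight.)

The 1-center on a line is the midpoint of the two extreme points: leftmost at 8, rightmost at 72.
Optimal location = (8 + 72)/2 = 40; maximum distance = (72 − 8)/2 = 32.

location 40, max distance 32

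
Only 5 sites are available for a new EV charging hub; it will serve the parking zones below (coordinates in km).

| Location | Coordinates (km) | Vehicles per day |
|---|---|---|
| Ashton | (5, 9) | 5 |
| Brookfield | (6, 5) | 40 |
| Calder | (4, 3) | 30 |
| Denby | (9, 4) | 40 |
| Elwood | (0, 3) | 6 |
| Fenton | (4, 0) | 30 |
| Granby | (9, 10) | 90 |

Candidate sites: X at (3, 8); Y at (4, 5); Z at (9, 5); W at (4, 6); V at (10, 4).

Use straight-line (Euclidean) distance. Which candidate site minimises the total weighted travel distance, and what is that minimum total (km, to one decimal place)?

Z, total 1067.3 km

Total weighted distance at each candidate:
  X (3, 8): total = 1468.4
  Y (4, 5): total = 1177.8
  Z (9, 5): total = 1067.3
  W (4, 6): total = 1196.9
  V (10, 4): total = 1246.8
Minimum is at Z with total 1067.3 km.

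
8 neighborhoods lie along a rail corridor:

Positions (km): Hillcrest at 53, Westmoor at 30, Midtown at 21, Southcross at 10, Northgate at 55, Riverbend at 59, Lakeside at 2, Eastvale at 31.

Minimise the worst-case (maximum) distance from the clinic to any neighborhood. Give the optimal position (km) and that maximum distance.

The 1-center on a line is the midpoint of the two extreme points: leftmost at 2, rightmost at 59.
Optimal location = (2 + 59)/2 = 30.5; maximum distance = (59 − 2)/2 = 28.5.

location 30.5, max distance 28.5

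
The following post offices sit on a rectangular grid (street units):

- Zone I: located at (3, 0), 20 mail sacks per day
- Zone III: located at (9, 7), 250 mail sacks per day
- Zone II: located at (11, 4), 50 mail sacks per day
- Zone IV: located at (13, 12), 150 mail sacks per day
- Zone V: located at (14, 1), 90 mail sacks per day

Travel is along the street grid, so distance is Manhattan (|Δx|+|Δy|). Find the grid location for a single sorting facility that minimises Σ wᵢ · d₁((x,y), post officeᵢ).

Manhattan distance separates: Σwᵢ(|x−xᵢ|+|y−yᵢ|) = Σwᵢ|x−xᵢ| + Σwᵢ|y−yᵢ|, so x and y are optimised independently as 1-D weighted medians.
Total weight W = 560; half = 280.
x-coordinate, sorted with cumulative weight:
  x=3 (Zone I, w=20) cum 20
  x=9 (Zone III, w=250) cum 270
  x=11 (Zone II, w=50) cum 320  ← median
  x=13 (Zone IV, w=150) cum 470
  x=14 (Zone V, w=90) cum 560
⇒ x* = 11
y-coordinate, sorted with cumulative weight:
  y=0 (Zone I, w=20) cum 20
  y=1 (Zone V, w=90) cum 110
  y=4 (Zone II, w=50) cum 160
  y=7 (Zone III, w=250) cum 410  ← median
  y=12 (Zone IV, w=150) cum 560
⇒ y* = 7

(11, 7)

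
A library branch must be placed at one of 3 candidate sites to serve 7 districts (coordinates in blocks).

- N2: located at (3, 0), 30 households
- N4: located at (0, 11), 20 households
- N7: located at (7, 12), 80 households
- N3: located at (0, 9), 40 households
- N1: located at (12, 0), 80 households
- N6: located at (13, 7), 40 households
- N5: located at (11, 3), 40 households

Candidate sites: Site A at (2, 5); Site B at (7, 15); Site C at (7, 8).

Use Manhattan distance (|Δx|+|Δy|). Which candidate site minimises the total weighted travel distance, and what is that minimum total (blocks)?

Site C, total 2880 blocks

Total weighted distance at each candidate:
  Site A (2, 5): total = 3700
  Site B (7, 15): total = 4350
  Site C (7, 8): total = 2880
Minimum is at Site C with total 2880 blocks.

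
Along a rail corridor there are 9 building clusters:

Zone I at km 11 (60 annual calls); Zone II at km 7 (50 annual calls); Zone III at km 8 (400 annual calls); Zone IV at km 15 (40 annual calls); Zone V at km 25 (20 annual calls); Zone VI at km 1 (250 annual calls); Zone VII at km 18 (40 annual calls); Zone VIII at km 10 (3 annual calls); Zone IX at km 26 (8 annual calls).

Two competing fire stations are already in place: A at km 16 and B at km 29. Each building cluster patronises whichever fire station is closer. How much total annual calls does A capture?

843

The indifferent point is the midpoint (16+29)/2 = 22.5; building clusters left of it (closer to A at 16) go to A, those right go to B.
  Zone VI at 1 (w=250) → A
  Zone II at 7 (w=50) → A
  Zone III at 8 (w=400) → A
  Zone VIII at 10 (w=3) → A
  Zone I at 11 (w=60) → A
  Zone IV at 15 (w=40) → A
  Zone VII at 18 (w=40) → A
  Zone V at 25 (w=20) → B
  Zone IX at 26 (w=8) → B
A captures 843; B captures 28.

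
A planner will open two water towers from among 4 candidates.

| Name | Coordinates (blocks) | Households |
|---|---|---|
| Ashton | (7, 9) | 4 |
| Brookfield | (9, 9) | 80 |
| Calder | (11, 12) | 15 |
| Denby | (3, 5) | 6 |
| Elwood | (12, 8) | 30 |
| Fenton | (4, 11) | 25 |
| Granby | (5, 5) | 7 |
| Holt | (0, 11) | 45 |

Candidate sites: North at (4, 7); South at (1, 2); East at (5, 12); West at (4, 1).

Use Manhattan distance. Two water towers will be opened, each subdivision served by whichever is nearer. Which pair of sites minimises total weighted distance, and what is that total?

Evaluate every pair (each demand assigned to the nearer of the two):
  {North, East}: total = 1299
  {East, West}: total = 1385
  {South, East}: total = 1399
  {North, South}: total = 1529
  {North, West}: total = 1529
  {South, West}: total = 2569
Best pair: {North, East} with total 1299.

{North, East}, total 1299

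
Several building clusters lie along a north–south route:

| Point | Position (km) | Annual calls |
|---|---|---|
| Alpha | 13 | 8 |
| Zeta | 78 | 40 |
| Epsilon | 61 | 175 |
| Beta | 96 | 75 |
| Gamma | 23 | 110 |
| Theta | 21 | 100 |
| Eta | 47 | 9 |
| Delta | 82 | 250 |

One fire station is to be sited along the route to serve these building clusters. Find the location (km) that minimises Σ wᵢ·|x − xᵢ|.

For a sum of weighted absolute distances on a line, the optimum is the weighted median (not the mean). Total weight W = 767; half-weight = 383.5.
Sort by position and accumulate weight:
  km 13 (Alpha, w=8) → cum 8
  km 21 (Theta, w=100) → cum 108
  km 23 (Gamma, w=110) → cum 218
  km 47 (Eta, w=9) → cum 227
  km 61 (Epsilon, w=175) → cum 402  ≥ 383.5 → median here
  km 78 (Zeta, w=40) → cum 442
  km 82 (Delta, w=250) → cum 692
  km 96 (Beta, w=75) → cum 767
Optimal location: km 61.

x = 61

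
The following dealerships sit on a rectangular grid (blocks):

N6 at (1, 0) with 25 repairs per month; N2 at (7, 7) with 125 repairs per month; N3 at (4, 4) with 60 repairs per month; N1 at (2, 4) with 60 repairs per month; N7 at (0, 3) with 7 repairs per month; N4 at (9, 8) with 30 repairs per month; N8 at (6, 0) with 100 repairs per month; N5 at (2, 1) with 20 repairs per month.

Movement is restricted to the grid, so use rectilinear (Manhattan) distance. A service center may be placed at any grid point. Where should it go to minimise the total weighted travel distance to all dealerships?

Manhattan distance separates: Σwᵢ(|x−xᵢ|+|y−yᵢ|) = Σwᵢ|x−xᵢ| + Σwᵢ|y−yᵢ|, so x and y are optimised independently as 1-D weighted medians.
Total weight W = 427; half = 213.5.
x-coordinate, sorted with cumulative weight:
  x=0 (N7, w=7) cum 7
  x=1 (N6, w=25) cum 32
  x=2 (N1, w=60) cum 92
  x=2 (N5, w=20) cum 112
  x=4 (N3, w=60) cum 172
  x=6 (N8, w=100) cum 272  ← median
  x=7 (N2, w=125) cum 397
  x=9 (N4, w=30) cum 427
⇒ x* = 6
y-coordinate, sorted with cumulative weight:
  y=0 (N6, w=25) cum 25
  y=0 (N8, w=100) cum 125
  y=1 (N5, w=20) cum 145
  y=3 (N7, w=7) cum 152
  y=4 (N3, w=60) cum 212
  y=4 (N1, w=60) cum 272  ← median
  y=7 (N2, w=125) cum 397
  y=8 (N4, w=30) cum 427
⇒ y* = 4

(6, 4)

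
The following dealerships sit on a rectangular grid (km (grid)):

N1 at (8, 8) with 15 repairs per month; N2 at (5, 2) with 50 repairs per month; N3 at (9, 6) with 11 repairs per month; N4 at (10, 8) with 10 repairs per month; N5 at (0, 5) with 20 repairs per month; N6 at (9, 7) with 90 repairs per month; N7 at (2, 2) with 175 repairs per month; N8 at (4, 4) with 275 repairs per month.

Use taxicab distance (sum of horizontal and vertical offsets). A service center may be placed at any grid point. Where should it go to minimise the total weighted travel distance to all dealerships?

(4, 4)

Manhattan distance separates: Σwᵢ(|x−xᵢ|+|y−yᵢ|) = Σwᵢ|x−xᵢ| + Σwᵢ|y−yᵢ|, so x and y are optimised independently as 1-D weighted medians.
Total weight W = 646; half = 323.
x-coordinate, sorted with cumulative weight:
  x=0 (N5, w=20) cum 20
  x=2 (N7, w=175) cum 195
  x=4 (N8, w=275) cum 470  ← median
  x=5 (N2, w=50) cum 520
  x=8 (N1, w=15) cum 535
  x=9 (N3, w=11) cum 546
  x=9 (N6, w=90) cum 636
  x=10 (N4, w=10) cum 646
⇒ x* = 4
y-coordinate, sorted with cumulative weight:
  y=2 (N2, w=50) cum 50
  y=2 (N7, w=175) cum 225
  y=4 (N8, w=275) cum 500  ← median
  y=5 (N5, w=20) cum 520
  y=6 (N3, w=11) cum 531
  y=7 (N6, w=90) cum 621
  y=8 (N1, w=15) cum 636
  y=8 (N4, w=10) cum 646
⇒ y* = 4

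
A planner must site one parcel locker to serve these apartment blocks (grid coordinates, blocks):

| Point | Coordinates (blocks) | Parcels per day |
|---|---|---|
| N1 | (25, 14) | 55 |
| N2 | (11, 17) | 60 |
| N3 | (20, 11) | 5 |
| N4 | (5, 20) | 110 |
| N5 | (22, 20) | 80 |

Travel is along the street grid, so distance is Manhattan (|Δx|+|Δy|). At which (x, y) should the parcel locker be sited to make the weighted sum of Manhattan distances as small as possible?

(11, 20)

Manhattan distance separates: Σwᵢ(|x−xᵢ|+|y−yᵢ|) = Σwᵢ|x−xᵢ| + Σwᵢ|y−yᵢ|, so x and y are optimised independently as 1-D weighted medians.
Total weight W = 310; half = 155.
x-coordinate, sorted with cumulative weight:
  x=5 (N4, w=110) cum 110
  x=11 (N2, w=60) cum 170  ← median
  x=20 (N3, w=5) cum 175
  x=22 (N5, w=80) cum 255
  x=25 (N1, w=55) cum 310
⇒ x* = 11
y-coordinate, sorted with cumulative weight:
  y=11 (N3, w=5) cum 5
  y=14 (N1, w=55) cum 60
  y=17 (N2, w=60) cum 120
  y=20 (N4, w=110) cum 230  ← median
  y=20 (N5, w=80) cum 310
⇒ y* = 20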